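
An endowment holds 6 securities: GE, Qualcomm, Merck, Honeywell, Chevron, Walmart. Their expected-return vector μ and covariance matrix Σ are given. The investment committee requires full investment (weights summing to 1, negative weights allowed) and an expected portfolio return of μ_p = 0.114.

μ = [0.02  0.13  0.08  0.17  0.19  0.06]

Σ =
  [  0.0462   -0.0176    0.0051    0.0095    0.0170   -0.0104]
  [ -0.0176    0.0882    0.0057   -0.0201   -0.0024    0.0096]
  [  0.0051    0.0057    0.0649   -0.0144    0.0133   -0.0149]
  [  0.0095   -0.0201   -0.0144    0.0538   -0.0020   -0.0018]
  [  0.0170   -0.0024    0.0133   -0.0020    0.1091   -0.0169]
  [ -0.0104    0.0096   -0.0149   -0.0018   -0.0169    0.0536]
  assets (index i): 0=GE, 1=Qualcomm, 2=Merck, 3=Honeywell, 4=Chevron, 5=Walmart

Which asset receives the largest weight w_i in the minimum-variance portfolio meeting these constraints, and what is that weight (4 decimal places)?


Honeywell (0.2805)

x=Σ⁻¹μ = [-0.2007  2.2021  2.1807  4.7439  1.9631  2.0705]
y=Σ⁻¹𝟙 = [23.7820  18.0556  23.5768  28.7564  8.1785  30.1357]
a=μᵀx=1.760402  b=𝟙ᵀx=12.959662  c=𝟙ᵀy=132.484996  D=ac−b²=65.273941
λ₁=(c·0.114−b)/D = (132.484996·0.114−12.959662)/65.273941 = 0.032840
λ₂=(a−b·0.114)/D = (1.760402−12.959662·0.114)/65.273941 = 0.004336
w* = 0.032840·x + 0.004336·y:
  w_0 = 0.032840·-0.2007 + 0.004336·23.7820 = 0.0965  (GE)
  w_1 = 0.032840·2.2021 + 0.004336·18.0556 = 0.1506  (Qualcomm)
  w_2 = 0.032840·2.1807 + 0.004336·23.5768 = 0.1738  (Merck)
  w_3 = 0.032840·4.7439 + 0.004336·28.7564 = 0.2805  (Honeywell)
  w_4 = 0.032840·1.9631 + 0.004336·8.1785 = 0.0999  (Chevron)
  w_5 = 0.032840·2.0705 + 0.004336·30.1357 = 0.1987  (Walmart)
Σw_i=1.0000  μᵀw=0.1140
σ²=wᵀΣw=λ₁·μ_p+λ₂ = 0.032840·0.114 + 0.004336 = 0.008079 ≈ 0.0081


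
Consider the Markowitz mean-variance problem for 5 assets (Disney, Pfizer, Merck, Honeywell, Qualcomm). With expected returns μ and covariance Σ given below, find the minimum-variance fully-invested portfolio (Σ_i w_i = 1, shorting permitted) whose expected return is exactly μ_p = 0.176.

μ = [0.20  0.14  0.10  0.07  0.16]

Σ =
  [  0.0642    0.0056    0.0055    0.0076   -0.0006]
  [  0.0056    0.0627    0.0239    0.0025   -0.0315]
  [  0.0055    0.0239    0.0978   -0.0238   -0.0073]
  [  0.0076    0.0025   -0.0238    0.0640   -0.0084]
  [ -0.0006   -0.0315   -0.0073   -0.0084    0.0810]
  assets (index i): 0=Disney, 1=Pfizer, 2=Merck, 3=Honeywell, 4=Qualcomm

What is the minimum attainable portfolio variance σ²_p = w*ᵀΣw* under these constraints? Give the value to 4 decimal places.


p=Σ⁻¹μ = [2.6330  3.4936  0.6109  1.3374  3.5472]
q=Σ⁻¹𝟙 = [10.4579  22.0962  11.1094  20.8245  24.1769]
a=μᵀp=1.737957  b=𝟙ᵀp=11.622017  c=𝟙ᵀq=88.664944  D=ac−b²=19.024612
λ₁=(c·0.176−b)/D = (88.664944·0.176−11.622017)/19.024612 = 0.209361
λ₂=(a−b·0.176)/D = (1.737957−11.622017·0.176)/19.024612 = -0.016164
w* = 0.209361·p + -0.016164·q:
  w_0 = 0.209361·2.6330 + -0.016164·10.4579 = 0.3822  (Disney)
  w_1 = 0.209361·3.4936 + -0.016164·22.0962 = 0.3743  (Pfizer)
  w_2 = 0.209361·0.6109 + -0.016164·11.1094 = -0.0517  (Merck)
  w_3 = 0.209361·1.3374 + -0.016164·20.8245 = -0.0566  (Honeywell)
  w_4 = 0.209361·3.5472 + -0.016164·24.1769 = 0.3518  (Qualcomm)
Σw_i=1.0000  μᵀw=0.1760
σ²=wᵀΣw=λ₁·μ_p+λ₂ = 0.209361·0.176 + -0.016164 = 0.020683 ≈ 0.0207

0.0207


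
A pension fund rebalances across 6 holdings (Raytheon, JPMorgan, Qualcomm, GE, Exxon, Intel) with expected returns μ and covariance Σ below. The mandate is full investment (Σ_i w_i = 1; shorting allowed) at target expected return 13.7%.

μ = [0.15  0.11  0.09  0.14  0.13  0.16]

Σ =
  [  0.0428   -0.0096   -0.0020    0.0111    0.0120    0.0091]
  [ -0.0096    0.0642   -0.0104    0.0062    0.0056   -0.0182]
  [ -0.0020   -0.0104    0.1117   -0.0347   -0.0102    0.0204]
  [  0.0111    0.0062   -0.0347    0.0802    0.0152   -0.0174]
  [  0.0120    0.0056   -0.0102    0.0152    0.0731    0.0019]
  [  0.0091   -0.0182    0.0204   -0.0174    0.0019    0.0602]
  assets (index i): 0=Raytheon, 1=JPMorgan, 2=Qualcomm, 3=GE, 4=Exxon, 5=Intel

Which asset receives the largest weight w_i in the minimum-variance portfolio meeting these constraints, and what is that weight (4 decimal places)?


g=Σ⁻¹μ = [2.7305  2.9981  1.2984  2.2884  0.7187  3.3502]
h=Σ⁻¹𝟙 = [18.6210  24.3811  13.6261  17.3006  6.5044  21.3453]
a=μᵀg=1.806064  b=𝟙ᵀg=13.384335  c=𝟙ᵀh=101.778608  D=ac−b²=4.678278
λ₁=(c·0.137−b)/D = (101.778608·0.137−13.384335)/4.678278 = 0.119560
λ₂=(a−b·0.137)/D = (1.806064−13.384335·0.137)/4.678278 = -0.005897
w* = 0.119560·g + -0.005897·h:
  w_0 = 0.119560·2.7305 + -0.005897·18.6210 = 0.2166  (Raytheon)
  w_1 = 0.119560·2.9981 + -0.005897·24.3811 = 0.2147  (JPMorgan)
  w_2 = 0.119560·1.2984 + -0.005897·13.6261 = 0.0749  (Qualcomm)
  w_3 = 0.119560·2.2884 + -0.005897·17.3006 = 0.1716  (GE)
  w_4 = 0.119560·0.7187 + -0.005897·6.5044 = 0.0476  (Exxon)
  w_5 = 0.119560·3.3502 + -0.005897·21.3453 = 0.2747  (Intel)
Σw_i=1.0000  μᵀw=0.1370
σ²=wᵀΣw=λ₁·μ_p+λ₂ = 0.119560·0.137 + -0.005897 = 0.010482 ≈ 0.0105

Intel (0.2747)


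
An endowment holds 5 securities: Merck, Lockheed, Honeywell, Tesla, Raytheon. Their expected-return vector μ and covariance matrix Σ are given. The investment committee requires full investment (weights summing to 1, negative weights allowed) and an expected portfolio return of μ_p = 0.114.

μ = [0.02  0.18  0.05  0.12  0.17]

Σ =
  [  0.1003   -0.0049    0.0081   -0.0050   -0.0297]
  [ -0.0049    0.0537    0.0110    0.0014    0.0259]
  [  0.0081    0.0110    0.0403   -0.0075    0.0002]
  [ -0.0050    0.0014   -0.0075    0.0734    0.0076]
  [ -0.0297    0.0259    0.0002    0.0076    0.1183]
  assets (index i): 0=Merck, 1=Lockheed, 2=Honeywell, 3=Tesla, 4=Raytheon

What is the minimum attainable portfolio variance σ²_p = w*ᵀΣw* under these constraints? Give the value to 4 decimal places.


0.0159

g=Σ⁻¹μ = [0.6236  2.8147  0.6403  1.5986  0.8736]
h=Σ⁻¹𝟙 = [11.8479  10.8552  22.3477  15.6785  8.0060]
a=μᵀg=0.891472  b=𝟙ᵀg=6.550722  c=𝟙ᵀh=68.735326  D=ac−b²=18.363632
λ₁=(c·0.114−b)/D = (68.735326·0.114−6.550722)/18.363632 = 0.069981
λ₂=(a−b·0.114)/D = (0.891472−6.550722·0.114)/18.363632 = 0.007879
w* = 0.069981·g + 0.007879·h:
  w_0 = 0.069981·0.6236 + 0.007879·11.8479 = 0.1370  (Merck)
  w_1 = 0.069981·2.8147 + 0.007879·10.8552 = 0.2825  (Lockheed)
  w_2 = 0.069981·0.6403 + 0.007879·22.3477 = 0.2209  (Honeywell)
  w_3 = 0.069981·1.5986 + 0.007879·15.6785 = 0.2354  (Tesla)
  w_4 = 0.069981·0.8736 + 0.007879·8.0060 = 0.1242  (Raytheon)
Σw_i=1.0000  μᵀw=0.1140
σ²=wᵀΣw=λ₁·μ_p+λ₂ = 0.069981·0.114 + 0.007879 = 0.015857 ≈ 0.0159


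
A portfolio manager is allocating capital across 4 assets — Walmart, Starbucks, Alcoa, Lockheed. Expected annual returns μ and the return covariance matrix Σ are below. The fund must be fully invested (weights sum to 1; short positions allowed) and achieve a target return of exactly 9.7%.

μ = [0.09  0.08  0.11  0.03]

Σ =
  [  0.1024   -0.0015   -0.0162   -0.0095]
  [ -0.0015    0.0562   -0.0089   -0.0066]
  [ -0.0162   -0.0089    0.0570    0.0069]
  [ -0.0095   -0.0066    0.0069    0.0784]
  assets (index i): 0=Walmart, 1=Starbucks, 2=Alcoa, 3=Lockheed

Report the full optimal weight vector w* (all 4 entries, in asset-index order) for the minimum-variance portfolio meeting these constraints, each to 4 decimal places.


u=Σ⁻¹μ = [1.3564  1.9214  2.5568  0.4837]
v=Σ⁻¹𝟙 = [15.2245  23.6734  23.8123  14.4971]
a=μᵀu=0.571548  b=𝟙ᵀu=6.318348  c=𝟙ᵀv=77.207366  D=ac−b²=4.206224
λ₁=(c·0.097−b)/D = (77.207366·0.097−6.318348)/4.206224 = 0.278341
λ₂=(a−b·0.097)/D = (0.571548−6.318348·0.097)/4.206224 = -0.009826
w* = 0.278341·u + -0.009826·v:
  w_0 = 0.278341·1.3564 + -0.009826·15.2245 = 0.2279  (Walmart)
  w_1 = 0.278341·1.9214 + -0.009826·23.6734 = 0.3022  (Starbucks)
  w_2 = 0.278341·2.5568 + -0.009826·23.8123 = 0.4777  (Alcoa)
  w_3 = 0.278341·0.4837 + -0.009826·14.4971 = -0.0078  (Lockheed)
Σw_i=1.0000  μᵀw=0.0970
σ²=wᵀΣw=λ₁·μ_p+λ₂ = 0.278341·0.097 + -0.009826 = 0.017173 ≈ 0.0172

0.2279  0.3022  0.4777  -0.0078


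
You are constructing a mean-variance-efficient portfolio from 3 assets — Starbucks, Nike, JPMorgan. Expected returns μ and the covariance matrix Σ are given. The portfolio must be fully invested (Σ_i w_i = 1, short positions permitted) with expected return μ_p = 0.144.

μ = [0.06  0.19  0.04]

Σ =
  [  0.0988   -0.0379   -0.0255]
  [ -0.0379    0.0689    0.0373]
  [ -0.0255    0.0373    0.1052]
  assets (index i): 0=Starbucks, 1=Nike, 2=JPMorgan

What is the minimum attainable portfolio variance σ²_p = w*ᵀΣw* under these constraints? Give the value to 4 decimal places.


0.0236

x=Σ⁻¹μ = [2.0709  4.2314  -0.6181]
y=Σ⁻¹𝟙 = [20.3058  22.1184  6.5854]
a=μᵀx=0.903498  b=𝟙ᵀx=5.684252  c=𝟙ᵀy=49.009550  D=ac−b²=11.969303
λ₁=(c·0.144−b)/D = (49.009550·0.144−5.684252)/11.969303 = 0.114720
λ₂=(a−b·0.144)/D = (0.903498−5.684252·0.144)/11.969303 = 0.007099
w* = 0.114720·x + 0.007099·y:
  w_0 = 0.114720·2.0709 + 0.007099·20.3058 = 0.3817  (Starbucks)
  w_1 = 0.114720·4.2314 + 0.007099·22.1184 = 0.6424  (Nike)
  w_2 = 0.114720·-0.6181 + 0.007099·6.5854 = -0.0242  (JPMorgan)
Σw_i=1.0000  μᵀw=0.1440
σ²=wᵀΣw=λ₁·μ_p+λ₂ = 0.114720·0.144 + 0.007099 = 0.023618 ≈ 0.0236


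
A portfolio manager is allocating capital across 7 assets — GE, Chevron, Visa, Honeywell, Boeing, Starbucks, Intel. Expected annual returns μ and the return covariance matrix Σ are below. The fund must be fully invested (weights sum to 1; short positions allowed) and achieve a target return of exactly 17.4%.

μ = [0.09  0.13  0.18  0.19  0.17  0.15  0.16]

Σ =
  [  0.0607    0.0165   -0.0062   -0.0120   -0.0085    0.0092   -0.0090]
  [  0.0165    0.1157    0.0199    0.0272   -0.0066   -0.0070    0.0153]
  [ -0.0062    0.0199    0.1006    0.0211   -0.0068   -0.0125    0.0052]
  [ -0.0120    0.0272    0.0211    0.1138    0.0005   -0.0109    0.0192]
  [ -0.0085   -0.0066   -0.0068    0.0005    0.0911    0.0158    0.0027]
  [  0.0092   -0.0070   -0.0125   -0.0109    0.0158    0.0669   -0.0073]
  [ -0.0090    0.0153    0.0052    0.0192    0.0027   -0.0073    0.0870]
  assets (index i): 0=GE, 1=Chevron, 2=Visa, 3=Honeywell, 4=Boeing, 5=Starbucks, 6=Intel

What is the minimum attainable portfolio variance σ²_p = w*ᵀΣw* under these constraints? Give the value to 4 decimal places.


p=Σ⁻¹μ = [2.0540  0.1830  1.9025  1.4134  1.7477  2.3413  1.7360]
q=Σ⁻¹𝟙 = [19.6113  2.0933  11.0577  7.6745  10.8824  14.4905  11.6784]
a=μᵀp=1.745699  b=𝟙ᵀp=11.377814  c=𝟙ᵀq=77.488101  D=ac−b²=5.816244
λ₁=(c·0.174−b)/D = (77.488101·0.174−11.377814)/5.816244 = 0.361937
λ₂=(a−b·0.174)/D = (1.745699−11.377814·0.174)/5.816244 = -0.040239
w* = 0.361937·p + -0.040239·q:
  w_0 = 0.361937·2.0540 + -0.040239·19.6113 = -0.0457  (GE)
  w_1 = 0.361937·0.1830 + -0.040239·2.0933 = -0.0180  (Chevron)
  w_2 = 0.361937·1.9025 + -0.040239·11.0577 = 0.2436  (Visa)
  w_3 = 0.361937·1.4134 + -0.040239·7.6745 = 0.2027  (Honeywell)
  w_4 = 0.361937·1.7477 + -0.040239·10.8824 = 0.1947  (Boeing)
  w_5 = 0.361937·2.3413 + -0.040239·14.4905 = 0.2643  (Starbucks)
  w_6 = 0.361937·1.7360 + -0.040239·11.6784 = 0.1584  (Intel)
Σw_i=1.0000  μᵀw=0.1740
σ²=wᵀΣw=λ₁·μ_p+λ₂ = 0.361937·0.174 + -0.040239 = 0.022738 ≈ 0.0227

0.0227


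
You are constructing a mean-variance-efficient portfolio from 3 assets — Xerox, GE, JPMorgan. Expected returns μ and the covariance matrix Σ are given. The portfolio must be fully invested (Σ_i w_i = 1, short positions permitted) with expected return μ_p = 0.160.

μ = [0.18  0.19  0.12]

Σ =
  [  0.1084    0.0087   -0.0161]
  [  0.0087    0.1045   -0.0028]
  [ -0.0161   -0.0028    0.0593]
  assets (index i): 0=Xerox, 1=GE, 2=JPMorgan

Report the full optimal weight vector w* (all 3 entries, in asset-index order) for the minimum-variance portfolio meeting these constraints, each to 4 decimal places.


x=Σ⁻¹μ = [1.9115  1.7294  2.6242]
y=Σ⁻¹𝟙 = [11.5237  9.1572  20.4245]
a=μᵀx=0.987553  b=𝟙ᵀx=6.265075  c=𝟙ᵀy=41.105397  D=ac−b²=1.342593
λ₁=(c·0.160−b)/D = (41.105397·0.160−6.265075)/1.342593 = 0.232228
λ₂=(a−b·0.160)/D = (0.987553−6.265075·0.160)/1.342593 = -0.011067
w* = 0.232228·x + -0.011067·y:
  w_0 = 0.232228·1.9115 + -0.011067·11.5237 = 0.3164  (Xerox)
  w_1 = 0.232228·1.7294 + -0.011067·9.1572 = 0.3003  (GE)
  w_2 = 0.232228·2.6242 + -0.011067·20.4245 = 0.3834  (JPMorgan)
Σw_i=1.0000  μᵀw=0.1600
σ²=wᵀΣw=λ₁·μ_p+λ₂ = 0.232228·0.160 + -0.011067 = 0.026089 ≈ 0.0261

0.3164  0.3003  0.3834


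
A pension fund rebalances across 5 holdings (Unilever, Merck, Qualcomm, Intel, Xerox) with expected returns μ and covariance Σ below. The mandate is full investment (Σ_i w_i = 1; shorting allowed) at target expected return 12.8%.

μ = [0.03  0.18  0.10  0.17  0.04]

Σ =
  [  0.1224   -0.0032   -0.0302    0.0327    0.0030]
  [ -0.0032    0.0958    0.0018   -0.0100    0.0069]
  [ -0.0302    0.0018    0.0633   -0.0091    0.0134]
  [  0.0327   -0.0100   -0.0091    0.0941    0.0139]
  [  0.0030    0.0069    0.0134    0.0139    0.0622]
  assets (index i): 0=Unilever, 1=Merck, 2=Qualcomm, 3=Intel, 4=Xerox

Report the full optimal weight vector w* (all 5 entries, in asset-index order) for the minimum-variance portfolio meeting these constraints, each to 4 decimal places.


x=Σ⁻¹μ = [0.2266  2.1202  2.0645  2.2336  -0.5470]
y=Σ⁻¹𝟙 = [10.9144  10.7566  20.2551  8.7486  8.0388]
a=μᵀx=0.952724  b=𝟙ᵀx=6.097956  c=𝟙ᵀy=58.713583  D=ac−b²=18.752763
λ₁=(c·0.128−b)/D = (58.713583·0.128−6.097956)/18.752763 = 0.075583
λ₂=(a−b·0.128)/D = (0.952724−6.097956·0.128)/18.752763 = 0.009182
w* = 0.075583·x + 0.009182·y:
  w_0 = 0.075583·0.2266 + 0.009182·10.9144 = 0.1173  (Unilever)
  w_1 = 0.075583·2.1202 + 0.009182·10.7566 = 0.2590  (Merck)
  w_2 = 0.075583·2.0645 + 0.009182·20.2551 = 0.3420  (Qualcomm)
  w_3 = 0.075583·2.2336 + 0.009182·8.7486 = 0.2492  (Intel)
  w_4 = 0.075583·-0.5470 + 0.009182·8.0388 = 0.0325  (Xerox)
Σw_i=1.0000  μᵀw=0.1280
σ²=wᵀΣw=λ₁·μ_p+λ₂ = 0.075583·0.128 + 0.009182 = 0.018856 ≈ 0.0189

0.1173  0.2590  0.3420  0.2492  0.0325


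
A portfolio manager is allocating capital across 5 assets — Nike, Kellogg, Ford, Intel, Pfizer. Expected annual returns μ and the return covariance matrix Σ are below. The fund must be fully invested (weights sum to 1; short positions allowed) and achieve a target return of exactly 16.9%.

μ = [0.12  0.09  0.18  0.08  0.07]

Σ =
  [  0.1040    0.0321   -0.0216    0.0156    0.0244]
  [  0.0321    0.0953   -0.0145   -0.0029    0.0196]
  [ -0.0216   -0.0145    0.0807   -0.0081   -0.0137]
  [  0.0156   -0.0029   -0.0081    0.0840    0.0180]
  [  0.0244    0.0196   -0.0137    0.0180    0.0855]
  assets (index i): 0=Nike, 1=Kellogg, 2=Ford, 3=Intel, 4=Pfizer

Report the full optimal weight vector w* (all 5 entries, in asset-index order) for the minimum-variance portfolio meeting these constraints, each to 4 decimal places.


g=Σ⁻¹μ = [1.2160  0.8936  2.9003  0.9219  0.5375]
h=Σ⁻¹𝟙 = [6.9153  9.6285  18.4605  10.9843  8.1607]
a=μᵀg=0.859774  b=𝟙ᵀg=6.469282  c=𝟙ᵀh=54.149300  D=ac−b²=4.704556
λ₁=(c·0.169−b)/D = (54.149300·0.169−6.469282)/4.704556 = 0.570075
λ₂=(a−b·0.169)/D = (0.859774−6.469282·0.169)/4.704556 = -0.049640
w* = 0.570075·g + -0.049640·h:
  w_0 = 0.570075·1.2160 + -0.049640·6.9153 = 0.3499  (Nike)
  w_1 = 0.570075·0.8936 + -0.049640·9.6285 = 0.0315  (Kellogg)
  w_2 = 0.570075·2.9003 + -0.049640·18.4605 = 0.7370  (Ford)
  w_3 = 0.570075·0.9219 + -0.049640·10.9843 = -0.0197  (Intel)
  w_4 = 0.570075·0.5375 + -0.049640·8.1607 = -0.0987  (Pfizer)
Σw_i=1.0000  μᵀw=0.1690
σ²=wᵀΣw=λ₁·μ_p+λ₂ = 0.570075·0.169 + -0.049640 = 0.046703 ≈ 0.0467

0.3499  0.0315  0.7370  -0.0197  -0.0987


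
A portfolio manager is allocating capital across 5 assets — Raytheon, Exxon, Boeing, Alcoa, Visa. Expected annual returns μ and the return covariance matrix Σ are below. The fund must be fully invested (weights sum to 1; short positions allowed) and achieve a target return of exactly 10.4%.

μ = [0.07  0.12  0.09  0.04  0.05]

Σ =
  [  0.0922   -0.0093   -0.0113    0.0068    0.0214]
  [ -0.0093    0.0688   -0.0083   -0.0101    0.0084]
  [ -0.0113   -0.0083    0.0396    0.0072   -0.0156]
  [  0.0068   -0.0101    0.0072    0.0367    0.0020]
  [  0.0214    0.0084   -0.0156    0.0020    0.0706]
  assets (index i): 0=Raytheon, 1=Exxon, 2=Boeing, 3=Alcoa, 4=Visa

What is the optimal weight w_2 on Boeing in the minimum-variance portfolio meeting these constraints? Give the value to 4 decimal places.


0.5063

g=Σ⁻¹μ = [1.1482  2.3184  3.2400  0.8372  0.7765]
h=Σ⁻¹𝟙 = [12.1632  22.0071  34.9639  23.3781  14.9225]
a=μᵀg=0.722488  b=𝟙ᵀg=8.320278  c=𝟙ᵀh=107.434830  D=ac−b²=8.393370
λ₁=(c·0.104−b)/D = (107.434830·0.104−8.320278)/8.393370 = 0.339905
λ₂=(a−b·0.104)/D = (0.722488−8.320278·0.104)/8.393370 = -0.017016
w* = 0.339905·g + -0.017016·h:
  w_0 = 0.339905·1.1482 + -0.017016·12.1632 = 0.1833  (Raytheon)
  w_1 = 0.339905·2.3184 + -0.017016·22.0071 = 0.4135  (Exxon)
  w_2 = 0.339905·3.2400 + -0.017016·34.9639 = 0.5063  (Boeing)
  w_3 = 0.339905·0.8372 + -0.017016·23.3781 = -0.1132  (Alcoa)
  w_4 = 0.339905·0.7765 + -0.017016·14.9225 = 0.0100  (Visa)
Σw_i=1.0000  μᵀw=0.1040
σ²=wᵀΣw=λ₁·μ_p+λ₂ = 0.339905·0.104 + -0.017016 = 0.018334 ≈ 0.0183


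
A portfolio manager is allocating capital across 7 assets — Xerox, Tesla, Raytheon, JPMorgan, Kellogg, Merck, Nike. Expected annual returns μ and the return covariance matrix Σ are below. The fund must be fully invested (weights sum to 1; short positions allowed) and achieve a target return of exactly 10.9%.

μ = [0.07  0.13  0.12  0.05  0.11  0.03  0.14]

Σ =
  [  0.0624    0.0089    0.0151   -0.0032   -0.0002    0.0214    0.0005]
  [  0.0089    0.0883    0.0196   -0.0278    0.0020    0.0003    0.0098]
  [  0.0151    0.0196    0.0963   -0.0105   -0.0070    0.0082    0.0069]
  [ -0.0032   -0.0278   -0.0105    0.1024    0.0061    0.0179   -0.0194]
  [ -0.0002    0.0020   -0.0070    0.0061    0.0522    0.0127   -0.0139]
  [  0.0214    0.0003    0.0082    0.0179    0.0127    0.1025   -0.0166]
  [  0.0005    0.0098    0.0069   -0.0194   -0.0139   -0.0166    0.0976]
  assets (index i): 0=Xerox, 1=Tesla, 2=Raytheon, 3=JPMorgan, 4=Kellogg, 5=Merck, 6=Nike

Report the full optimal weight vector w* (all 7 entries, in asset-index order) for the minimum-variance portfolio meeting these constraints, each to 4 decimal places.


0.0999  0.1464  0.1215  0.1435  0.2976  -0.0157  0.2069

p=Σ⁻¹μ = [0.8066  1.2708  1.0676  1.1896  2.5941  -0.2027  1.7986]
q=Σ⁻¹𝟙 = [11.9283  10.8309  8.0609  14.8431  21.2398  3.8193  15.1523]
a=μᵀp=0.940348  b=𝟙ᵀp=8.524729  c=𝟙ᵀq=85.874497  D=ac−b²=8.080870
λ₁=(c·0.109−b)/D = (85.874497·0.109−8.524729)/8.080870 = 0.103404
λ₂=(a−b·0.109)/D = (0.940348−8.524729·0.109)/8.080870 = 0.001380
w* = 0.103404·p + 0.001380·q:
  w_0 = 0.103404·0.8066 + 0.001380·11.9283 = 0.0999  (Xerox)
  w_1 = 0.103404·1.2708 + 0.001380·10.8309 = 0.1464  (Tesla)
  w_2 = 0.103404·1.0676 + 0.001380·8.0609 = 0.1215  (Raytheon)
  w_3 = 0.103404·1.1896 + 0.001380·14.8431 = 0.1435  (JPMorgan)
  w_4 = 0.103404·2.5941 + 0.001380·21.2398 = 0.2976  (Kellogg)
  w_5 = 0.103404·-0.2027 + 0.001380·3.8193 = -0.0157  (Merck)
  w_6 = 0.103404·1.7986 + 0.001380·15.1523 = 0.2069  (Nike)
Σw_i=1.0000  μᵀw=0.1090
σ²=wᵀΣw=λ₁·μ_p+λ₂ = 0.103404·0.109 + 0.001380 = 0.012651 ≈ 0.0127


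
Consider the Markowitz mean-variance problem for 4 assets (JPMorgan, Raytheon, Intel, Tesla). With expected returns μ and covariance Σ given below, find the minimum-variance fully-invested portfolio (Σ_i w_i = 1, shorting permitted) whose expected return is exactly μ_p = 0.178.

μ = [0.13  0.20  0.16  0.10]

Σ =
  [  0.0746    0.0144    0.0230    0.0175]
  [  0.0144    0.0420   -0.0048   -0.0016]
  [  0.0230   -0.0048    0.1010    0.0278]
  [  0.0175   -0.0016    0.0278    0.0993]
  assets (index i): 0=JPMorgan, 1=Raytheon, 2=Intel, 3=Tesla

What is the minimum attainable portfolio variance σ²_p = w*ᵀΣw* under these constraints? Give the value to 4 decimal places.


g=Σ⁻¹μ = [0.1528  4.9173  1.6160  0.6069]
h=Σ⁻¹𝟙 = [4.7204  23.3759  7.8991  7.4038]
a=μᵀg=1.322583  b=𝟙ᵀg=7.293071  c=𝟙ᵀh=43.399221  D=ac−b²=4.210172
λ₁=(c·0.178−b)/D = (43.399221·0.178−7.293071)/4.210172 = 0.102606
λ₂=(a−b·0.178)/D = (1.322583−7.293071·0.178)/4.210172 = 0.005799
w* = 0.102606·g + 0.005799·h:
  w_0 = 0.102606·0.1528 + 0.005799·4.7204 = 0.0431  (JPMorgan)
  w_1 = 0.102606·4.9173 + 0.005799·23.3759 = 0.6401  (Raytheon)
  w_2 = 0.102606·1.6160 + 0.005799·7.8991 = 0.2116  (Intel)
  w_3 = 0.102606·0.6069 + 0.005799·7.4038 = 0.1052  (Tesla)
Σw_i=1.0000  μᵀw=0.1780
σ²=wᵀΣw=λ₁·μ_p+λ₂ = 0.102606·0.178 + 0.005799 = 0.024063 ≈ 0.0241

0.0241


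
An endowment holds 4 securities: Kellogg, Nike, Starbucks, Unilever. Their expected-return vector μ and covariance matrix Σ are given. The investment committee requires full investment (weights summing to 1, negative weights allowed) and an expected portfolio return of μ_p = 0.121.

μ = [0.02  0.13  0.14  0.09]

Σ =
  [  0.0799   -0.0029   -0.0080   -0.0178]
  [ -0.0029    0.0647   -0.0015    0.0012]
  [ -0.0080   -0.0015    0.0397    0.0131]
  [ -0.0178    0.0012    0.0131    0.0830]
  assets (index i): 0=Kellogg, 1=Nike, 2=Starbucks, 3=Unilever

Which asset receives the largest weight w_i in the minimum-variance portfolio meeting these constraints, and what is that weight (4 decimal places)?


Starbucks (0.5140)

x=Σ⁻¹μ = [0.8324  2.1165  3.5526  0.6716]
y=Σ⁻¹𝟙 = [18.2907  16.6538  25.6493  11.6817]
a=μᵀx=0.849592  b=𝟙ᵀx=7.173055  c=𝟙ᵀy=72.275431  D=ac−b²=9.951920
λ₁=(c·0.121−b)/D = (72.275431·0.121−7.173055)/9.951920 = 0.157987
λ₂=(a−b·0.121)/D = (0.849592−7.173055·0.121)/9.951920 = -0.001844
w* = 0.157987·x + -0.001844·y:
  w_0 = 0.157987·0.8324 + -0.001844·18.2907 = 0.0978  (Kellogg)
  w_1 = 0.157987·2.1165 + -0.001844·16.6538 = 0.3037  (Nike)
  w_2 = 0.157987·3.5526 + -0.001844·25.6493 = 0.5140  (Starbucks)
  w_3 = 0.157987·0.6716 + -0.001844·11.6817 = 0.0846  (Unilever)
Σw_i=1.0000  μᵀw=0.1210
σ²=wᵀΣw=λ₁·μ_p+λ₂ = 0.157987·0.121 + -0.001844 = 0.017273 ≈ 0.0173


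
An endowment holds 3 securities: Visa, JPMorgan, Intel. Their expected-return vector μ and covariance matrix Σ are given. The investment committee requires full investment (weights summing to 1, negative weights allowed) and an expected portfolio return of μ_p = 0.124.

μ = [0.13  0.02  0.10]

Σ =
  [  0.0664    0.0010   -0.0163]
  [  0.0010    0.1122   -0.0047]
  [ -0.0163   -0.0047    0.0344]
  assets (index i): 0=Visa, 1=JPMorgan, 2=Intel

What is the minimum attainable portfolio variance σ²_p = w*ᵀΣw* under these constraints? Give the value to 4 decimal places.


0.0215

u=Σ⁻¹μ = [3.0301  0.3351  4.3885]
v=Σ⁻¹𝟙 = [25.3369  10.4674  42.5055]
a=μᵀu=0.839466  b=𝟙ᵀu=7.753696  c=𝟙ᵀv=78.309778  D=ac−b²=5.618583
λ₁=(c·0.124−b)/D = (78.309778·0.124−7.753696)/5.618583 = 0.348258
λ₂=(a−b·0.124)/D = (0.839466−7.753696·0.124)/5.618583 = -0.021712
w* = 0.348258·u + -0.021712·v:
  w_0 = 0.348258·3.0301 + -0.021712·25.3369 = 0.5051  (Visa)
  w_1 = 0.348258·0.3351 + -0.021712·10.4674 = -0.1106  (JPMorgan)
  w_2 = 0.348258·4.3885 + -0.021712·42.5055 = 0.6054  (Intel)
Σw_i=1.0000  μᵀw=0.1240
σ²=wᵀΣw=λ₁·μ_p+λ₂ = 0.348258·0.124 + -0.021712 = 0.021472 ≈ 0.0215


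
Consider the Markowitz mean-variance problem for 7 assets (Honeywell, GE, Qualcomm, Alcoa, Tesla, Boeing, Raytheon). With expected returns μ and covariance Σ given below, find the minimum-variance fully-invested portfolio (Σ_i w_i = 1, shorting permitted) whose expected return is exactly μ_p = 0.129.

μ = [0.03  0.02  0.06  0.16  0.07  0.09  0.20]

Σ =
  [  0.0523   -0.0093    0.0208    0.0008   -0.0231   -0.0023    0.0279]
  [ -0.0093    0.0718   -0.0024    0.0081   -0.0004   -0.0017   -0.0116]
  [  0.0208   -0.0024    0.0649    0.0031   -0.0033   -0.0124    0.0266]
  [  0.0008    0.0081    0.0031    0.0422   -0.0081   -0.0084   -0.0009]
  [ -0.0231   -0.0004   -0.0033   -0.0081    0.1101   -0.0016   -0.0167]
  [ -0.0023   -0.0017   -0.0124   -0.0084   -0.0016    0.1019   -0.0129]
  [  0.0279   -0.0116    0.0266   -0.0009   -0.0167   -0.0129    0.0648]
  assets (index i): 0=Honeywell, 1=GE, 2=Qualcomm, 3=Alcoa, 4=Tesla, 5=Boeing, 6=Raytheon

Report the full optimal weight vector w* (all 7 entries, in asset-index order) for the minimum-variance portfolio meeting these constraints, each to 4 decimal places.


u=Σ⁻¹μ = [-0.9479  0.4183  -0.4142  4.4942  1.4707  1.7863  4.5365]
v=Σ⁻¹𝟙 = [19.5809  16.6660  5.9749  26.6044  17.9928  15.7197  15.6681]
a=μᵀu=1.845157  b=𝟙ᵀu=11.343849  c=𝟙ᵀv=118.206875  D=ac−b²=89.427287
λ₁=(c·0.129−b)/D = (118.206875·0.129−11.343849)/89.427287 = 0.043665
λ₂=(a−b·0.129)/D = (1.845157−11.343849·0.129)/89.427287 = 0.004269
w* = 0.043665·u + 0.004269·v:
  w_0 = 0.043665·-0.9479 + 0.004269·19.5809 = 0.0422  (Honeywell)
  w_1 = 0.043665·0.4183 + 0.004269·16.6660 = 0.0894  (GE)
  w_2 = 0.043665·-0.4142 + 0.004269·5.9749 = 0.0074  (Qualcomm)
  w_3 = 0.043665·4.4942 + 0.004269·26.6044 = 0.3098  (Alcoa)
  w_4 = 0.043665·1.4707 + 0.004269·17.9928 = 0.1410  (Tesla)
  w_5 = 0.043665·1.7863 + 0.004269·15.7197 = 0.1451  (Boeing)
  w_6 = 0.043665·4.5365 + 0.004269·15.6681 = 0.2650  (Raytheon)
Σw_i=1.0000  μᵀw=0.1290
σ²=wᵀΣw=λ₁·μ_p+λ₂ = 0.043665·0.129 + 0.004269 = 0.009902 ≈ 0.0099

0.0422  0.0894  0.0074  0.3098  0.1410  0.1451  0.2650


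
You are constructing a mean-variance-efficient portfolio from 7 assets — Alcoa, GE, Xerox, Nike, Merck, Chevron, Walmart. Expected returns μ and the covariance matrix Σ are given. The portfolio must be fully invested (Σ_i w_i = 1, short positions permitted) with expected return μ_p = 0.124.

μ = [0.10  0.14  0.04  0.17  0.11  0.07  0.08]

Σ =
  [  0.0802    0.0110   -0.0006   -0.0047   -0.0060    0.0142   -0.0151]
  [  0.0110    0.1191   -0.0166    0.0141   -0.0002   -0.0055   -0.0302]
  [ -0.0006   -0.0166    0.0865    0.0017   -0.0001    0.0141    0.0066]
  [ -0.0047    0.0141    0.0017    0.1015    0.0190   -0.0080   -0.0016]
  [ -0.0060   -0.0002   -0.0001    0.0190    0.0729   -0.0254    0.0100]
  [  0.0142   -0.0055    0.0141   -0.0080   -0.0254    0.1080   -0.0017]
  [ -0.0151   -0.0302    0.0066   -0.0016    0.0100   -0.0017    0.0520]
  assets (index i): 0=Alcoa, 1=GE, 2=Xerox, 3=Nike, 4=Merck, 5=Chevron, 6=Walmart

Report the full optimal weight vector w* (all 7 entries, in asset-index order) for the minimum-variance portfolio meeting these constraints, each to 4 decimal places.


u=Σ⁻¹μ = [1.5499  1.6631  0.4091  1.3955  1.2186  0.9088  2.7408]
v=Σ⁻¹𝟙 = [15.4613  15.5981  10.5449  7.1246  12.8526  10.6595  29.5370]
a=μᵀu=1.058346  b=𝟙ᵀu=9.885742  c=𝟙ᵀv=101.777922  D=ac−b²=9.988352
λ₁=(c·0.124−b)/D = (101.777922·0.124−9.885742)/9.988352 = 0.273791
λ₂=(a−b·0.124)/D = (1.058346−9.885742·0.124)/9.988352 = -0.016768
w* = 0.273791·u + -0.016768·v:
  w_0 = 0.273791·1.5499 + -0.016768·15.4613 = 0.1651  (Alcoa)
  w_1 = 0.273791·1.6631 + -0.016768·15.5981 = 0.1938  (GE)
  w_2 = 0.273791·0.4091 + -0.016768·10.5449 = -0.0648  (Xerox)
  w_3 = 0.273791·1.3955 + -0.016768·7.1246 = 0.2626  (Nike)
  w_4 = 0.273791·1.2186 + -0.016768·12.8526 = 0.1181  (Merck)
  w_5 = 0.273791·0.9088 + -0.016768·10.6595 = 0.0701  (Chevron)
  w_6 = 0.273791·2.7408 + -0.016768·29.5370 = 0.2551  (Walmart)
Σw_i=1.0000  μᵀw=0.1240
σ²=wᵀΣw=λ₁·μ_p+λ₂ = 0.273791·0.124 + -0.016768 = 0.017182 ≈ 0.0172

0.1651  0.1938  -0.0648  0.2626  0.1181  0.0701  0.2551


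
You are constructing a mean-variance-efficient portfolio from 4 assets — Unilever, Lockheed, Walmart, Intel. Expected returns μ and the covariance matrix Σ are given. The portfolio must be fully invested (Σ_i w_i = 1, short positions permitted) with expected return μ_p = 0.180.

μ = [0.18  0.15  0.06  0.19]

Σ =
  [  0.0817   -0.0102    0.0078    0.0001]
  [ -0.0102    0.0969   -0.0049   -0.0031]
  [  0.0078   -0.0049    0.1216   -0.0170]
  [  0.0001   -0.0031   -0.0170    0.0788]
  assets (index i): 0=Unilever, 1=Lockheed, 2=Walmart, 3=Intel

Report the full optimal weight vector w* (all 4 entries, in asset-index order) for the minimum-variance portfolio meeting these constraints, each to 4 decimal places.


g=Σ⁻¹μ = [2.3644  1.9217  0.7903  2.6543]
h=Σ⁻¹𝟙 = [12.8431  12.6711  10.0553  15.3418]
a=μᵀg=1.265581  b=𝟙ᵀg=7.730685  c=𝟙ᵀh=50.911307  D=ac−b²=4.668904
λ₁=(c·0.180−b)/D = (50.911307·0.180−7.730685)/4.668904 = 0.306999
λ₂=(a−b·0.180)/D = (1.265581−7.730685·0.180)/4.668904 = -0.026975
w* = 0.306999·g + -0.026975·h:
  w_0 = 0.306999·2.3644 + -0.026975·12.8431 = 0.3794  (Unilever)
  w_1 = 0.306999·1.9217 + -0.026975·12.6711 = 0.2482  (Lockheed)
  w_2 = 0.306999·0.7903 + -0.026975·10.0553 = -0.0286  (Walmart)
  w_3 = 0.306999·2.6543 + -0.026975·15.3418 = 0.4010  (Intel)
Σw_i=1.0000  μᵀw=0.1800
σ²=wᵀΣw=λ₁·μ_p+λ₂ = 0.306999·0.180 + -0.026975 = 0.028285 ≈ 0.0283

0.3794  0.2482  -0.0286  0.4010


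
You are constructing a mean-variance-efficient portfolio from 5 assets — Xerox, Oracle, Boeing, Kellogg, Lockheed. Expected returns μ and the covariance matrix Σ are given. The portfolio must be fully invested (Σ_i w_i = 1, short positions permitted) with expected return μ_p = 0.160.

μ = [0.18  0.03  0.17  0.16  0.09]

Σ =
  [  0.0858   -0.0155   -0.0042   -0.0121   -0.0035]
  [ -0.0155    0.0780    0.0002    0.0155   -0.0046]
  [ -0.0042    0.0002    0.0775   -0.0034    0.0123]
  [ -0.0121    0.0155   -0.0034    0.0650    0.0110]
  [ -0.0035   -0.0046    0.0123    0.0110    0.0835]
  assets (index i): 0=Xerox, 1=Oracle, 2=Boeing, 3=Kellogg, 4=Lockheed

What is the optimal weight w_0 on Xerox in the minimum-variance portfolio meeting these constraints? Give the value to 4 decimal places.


g=Σ⁻¹μ = [2.7126  0.3643  2.3927  2.9246  0.4739]
h=Σ⁻¹𝟙 = [17.2158  13.9376  12.8909  14.3015  9.6825]
a=μᵀg=1.416544  b=𝟙ᵀg=8.868099  c=𝟙ᵀh=68.028371  D=ac−b²=17.722006
λ₁=(c·0.160−b)/D = (68.028371·0.160−8.868099)/17.722006 = 0.113782
λ₂=(a−b·0.160)/D = (1.416544−8.868099·0.160)/17.722006 = -0.000133
w* = 0.113782·g + -0.000133·h:
  w_0 = 0.113782·2.7126 + -0.000133·17.2158 = 0.3064  (Xerox)
  w_1 = 0.113782·0.3643 + -0.000133·13.9376 = 0.0396  (Oracle)
  w_2 = 0.113782·2.3927 + -0.000133·12.8909 = 0.2705  (Boeing)
  w_3 = 0.113782·2.9246 + -0.000133·14.3015 = 0.3309  (Kellogg)
  w_4 = 0.113782·0.4739 + -0.000133·9.6825 = 0.0526  (Lockheed)
Σw_i=1.0000  μᵀw=0.1600
σ²=wᵀΣw=λ₁·μ_p+λ₂ = 0.113782·0.160 + -0.000133 = 0.018072 ≈ 0.0181

0.3064


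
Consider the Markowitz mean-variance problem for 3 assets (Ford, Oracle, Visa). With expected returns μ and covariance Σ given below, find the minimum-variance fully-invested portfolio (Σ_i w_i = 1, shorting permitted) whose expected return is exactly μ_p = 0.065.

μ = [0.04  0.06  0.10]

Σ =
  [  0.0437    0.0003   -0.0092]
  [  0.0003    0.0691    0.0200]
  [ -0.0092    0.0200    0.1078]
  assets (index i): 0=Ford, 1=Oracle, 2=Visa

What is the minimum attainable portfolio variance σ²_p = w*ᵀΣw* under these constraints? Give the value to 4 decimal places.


u=Σ⁻¹μ = [1.1029  0.6000  0.9105]
v=Σ⁻¹𝟙 = [24.7437  11.6963  9.2181]
a=μᵀu=0.171161  b=𝟙ᵀu=2.613338  c=𝟙ᵀv=45.658100  D=ac−b²=0.985329
λ₁=(c·0.065−b)/D = (45.658100·0.065−2.613338)/0.985329 = 0.359715
λ₂=(a−b·0.065)/D = (0.171161−2.613338·0.065)/0.985329 = 0.001313
w* = 0.359715·u + 0.001313·v:
  w_0 = 0.359715·1.1029 + 0.001313·24.7437 = 0.4292  (Ford)
  w_1 = 0.359715·0.6000 + 0.001313·11.6963 = 0.2312  (Oracle)
  w_2 = 0.359715·0.9105 + 0.001313·9.2181 = 0.3396  (Visa)
Σw_i=1.0000  μᵀw=0.0650
σ²=wᵀΣw=λ₁·μ_p+λ₂ = 0.359715·0.065 + 0.001313 = 0.024694 ≈ 0.0247

0.0247


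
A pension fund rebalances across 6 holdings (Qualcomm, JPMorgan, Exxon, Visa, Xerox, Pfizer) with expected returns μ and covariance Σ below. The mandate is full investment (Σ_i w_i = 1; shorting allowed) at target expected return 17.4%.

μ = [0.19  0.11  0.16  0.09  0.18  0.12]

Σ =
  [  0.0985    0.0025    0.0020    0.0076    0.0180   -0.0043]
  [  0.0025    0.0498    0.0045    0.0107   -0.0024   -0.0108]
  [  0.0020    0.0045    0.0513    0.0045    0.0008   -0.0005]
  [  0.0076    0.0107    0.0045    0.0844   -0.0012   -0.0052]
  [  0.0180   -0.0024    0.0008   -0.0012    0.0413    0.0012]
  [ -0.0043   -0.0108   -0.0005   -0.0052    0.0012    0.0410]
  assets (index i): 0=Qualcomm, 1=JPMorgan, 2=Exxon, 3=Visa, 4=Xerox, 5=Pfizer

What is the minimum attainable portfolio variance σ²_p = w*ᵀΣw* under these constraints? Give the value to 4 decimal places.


x=Σ⁻¹μ = [1.2075  2.7471  2.7419  0.7516  3.8502  3.7932]
y=Σ⁻¹𝟙 = [5.8221  24.2840  16.2560  9.6756  22.1182  32.1756]
a=μᵀx=2.186180  b=𝟙ᵀx=15.091534  c=𝟙ᵀy=110.331412  D=ac−b²=13.449920
λ₁=(c·0.174−b)/D = (110.331412·0.174−15.091534)/13.449920 = 0.305290
λ₂=(a−b·0.174)/D = (2.186180−15.091534·0.174)/13.449920 = -0.032695
w* = 0.305290·x + -0.032695·y:
  w_0 = 0.305290·1.2075 + -0.032695·5.8221 = 0.1783  (Qualcomm)
  w_1 = 0.305290·2.7471 + -0.032695·24.2840 = 0.0447  (JPMorgan)
  w_2 = 0.305290·2.7419 + -0.032695·16.2560 = 0.3056  (Exxon)
  w_3 = 0.305290·0.7516 + -0.032695·9.6756 = -0.0869  (Visa)
  w_4 = 0.305290·3.8502 + -0.032695·22.1182 = 0.4523  (Xerox)
  w_5 = 0.305290·3.7932 + -0.032695·32.1756 = 0.1060  (Pfizer)
Σw_i=1.0000  μᵀw=0.1740
σ²=wᵀΣw=λ₁·μ_p+λ₂ = 0.305290·0.174 + -0.032695 = 0.020425 ≈ 0.0204

0.0204


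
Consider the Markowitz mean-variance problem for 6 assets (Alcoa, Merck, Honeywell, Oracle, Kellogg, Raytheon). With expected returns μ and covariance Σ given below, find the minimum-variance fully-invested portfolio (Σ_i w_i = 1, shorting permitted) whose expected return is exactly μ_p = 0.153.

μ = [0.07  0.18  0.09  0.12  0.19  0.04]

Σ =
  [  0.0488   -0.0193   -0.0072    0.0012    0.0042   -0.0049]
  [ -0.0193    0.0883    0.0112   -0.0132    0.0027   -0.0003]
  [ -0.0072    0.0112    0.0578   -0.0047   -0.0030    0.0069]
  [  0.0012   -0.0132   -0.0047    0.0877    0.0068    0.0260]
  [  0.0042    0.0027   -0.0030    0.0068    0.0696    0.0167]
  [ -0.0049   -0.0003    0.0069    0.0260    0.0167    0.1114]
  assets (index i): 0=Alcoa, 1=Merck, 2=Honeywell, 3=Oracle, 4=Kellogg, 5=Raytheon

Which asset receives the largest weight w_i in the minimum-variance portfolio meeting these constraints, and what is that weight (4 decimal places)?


Kellogg (0.3132)

u=Σ⁻¹μ = [2.3843  2.5280  1.6838  1.7354  2.4898  -0.4118]
v=Σ⁻¹𝟙 = [29.1927  16.8825  18.6482  12.3395  10.4196  4.7092]
a=μᵀu=1.438318  b=𝟙ᵀu=10.409485  c=𝟙ᵀv=92.191543  D=ac−b²=24.243334
λ₁=(c·0.153−b)/D = (92.191543·0.153−10.409485)/24.243334 = 0.152447
λ₂=(a−b·0.153)/D = (1.438318−10.409485·0.153)/24.243334 = -0.006366
w* = 0.152447·u + -0.006366·v:
  w_0 = 0.152447·2.3843 + -0.006366·29.1927 = 0.1776  (Alcoa)
  w_1 = 0.152447·2.5280 + -0.006366·16.8825 = 0.2779  (Merck)
  w_2 = 0.152447·1.6838 + -0.006366·18.6482 = 0.1380  (Honeywell)
  w_3 = 0.152447·1.7354 + -0.006366·12.3395 = 0.1860  (Oracle)
  w_4 = 0.152447·2.4898 + -0.006366·10.4196 = 0.3132  (Kellogg)
  w_5 = 0.152447·-0.4118 + -0.006366·4.7092 = -0.0928  (Raytheon)
Σw_i=1.0000  μᵀw=0.1530
σ²=wᵀΣw=λ₁·μ_p+λ₂ = 0.152447·0.153 + -0.006366 = 0.016958 ≈ 0.0170


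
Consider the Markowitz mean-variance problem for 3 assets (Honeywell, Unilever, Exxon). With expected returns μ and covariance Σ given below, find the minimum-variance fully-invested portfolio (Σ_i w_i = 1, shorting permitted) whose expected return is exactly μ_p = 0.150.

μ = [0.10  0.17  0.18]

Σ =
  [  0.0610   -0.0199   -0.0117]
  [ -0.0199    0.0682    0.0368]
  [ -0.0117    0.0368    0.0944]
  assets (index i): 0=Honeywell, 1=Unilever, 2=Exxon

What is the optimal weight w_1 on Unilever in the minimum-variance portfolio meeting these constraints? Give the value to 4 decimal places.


0.4304

x=Σ⁻¹μ = [2.7318  2.6318  1.2194]
y=Σ⁻¹𝟙 = [23.5177  18.0284  6.4800]
a=μᵀx=0.940079  b=𝟙ᵀx=6.583006  c=𝟙ᵀy=48.026158  D=ac−b²=1.812418
λ₁=(c·0.150−b)/D = (48.026158·0.150−6.583006)/1.812418 = 0.342591
λ₂=(a−b·0.150)/D = (0.940079−6.583006·0.150)/1.812418 = -0.026137
w* = 0.342591·x + -0.026137·y:
  w_0 = 0.342591·2.7318 + -0.026137·23.5177 = 0.3212  (Honeywell)
  w_1 = 0.342591·2.6318 + -0.026137·18.0284 = 0.4304  (Unilever)
  w_2 = 0.342591·1.2194 + -0.026137·6.4800 = 0.2484  (Exxon)
Σw_i=1.0000  μᵀw=0.1500
σ²=wᵀΣw=λ₁·μ_p+λ₂ = 0.342591·0.150 + -0.026137 = 0.025251 ≈ 0.0253


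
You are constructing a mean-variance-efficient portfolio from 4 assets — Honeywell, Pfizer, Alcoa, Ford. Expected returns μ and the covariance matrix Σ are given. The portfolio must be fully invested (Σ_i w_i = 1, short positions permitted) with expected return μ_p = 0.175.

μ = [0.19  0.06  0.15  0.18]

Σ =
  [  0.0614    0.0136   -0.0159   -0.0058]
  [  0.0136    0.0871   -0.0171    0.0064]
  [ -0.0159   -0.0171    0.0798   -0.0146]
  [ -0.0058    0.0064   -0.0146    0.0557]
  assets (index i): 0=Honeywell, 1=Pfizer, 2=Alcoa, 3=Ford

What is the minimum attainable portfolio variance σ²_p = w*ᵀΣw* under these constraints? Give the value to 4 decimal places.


0.0137

p=Σ⁻¹μ = [4.3979  0.3863  3.6823  4.6104]
q=Σ⁻¹𝟙 = [22.4907  10.8127  23.9647  25.3345]
a=μᵀp=2.240993  b=𝟙ᵀp=13.076885  c=𝟙ᵀq=82.602432  D=ac−b²=14.106525
λ₁=(c·0.175−b)/D = (82.602432·0.175−13.076885)/14.106525 = 0.097724
λ₂=(a−b·0.175)/D = (2.240993−13.076885·0.175)/14.106525 = -0.003365
w* = 0.097724·p + -0.003365·q:
  w_0 = 0.097724·4.3979 + -0.003365·22.4907 = 0.3541  (Honeywell)
  w_1 = 0.097724·0.3863 + -0.003365·10.8127 = 0.0014  (Pfizer)
  w_2 = 0.097724·3.6823 + -0.003365·23.9647 = 0.2792  (Alcoa)
  w_3 = 0.097724·4.6104 + -0.003365·25.3345 = 0.3653  (Ford)
Σw_i=1.0000  μᵀw=0.1750
σ²=wᵀΣw=λ₁·μ_p+λ₂ = 0.097724·0.175 + -0.003365 = 0.013737 ≈ 0.0137


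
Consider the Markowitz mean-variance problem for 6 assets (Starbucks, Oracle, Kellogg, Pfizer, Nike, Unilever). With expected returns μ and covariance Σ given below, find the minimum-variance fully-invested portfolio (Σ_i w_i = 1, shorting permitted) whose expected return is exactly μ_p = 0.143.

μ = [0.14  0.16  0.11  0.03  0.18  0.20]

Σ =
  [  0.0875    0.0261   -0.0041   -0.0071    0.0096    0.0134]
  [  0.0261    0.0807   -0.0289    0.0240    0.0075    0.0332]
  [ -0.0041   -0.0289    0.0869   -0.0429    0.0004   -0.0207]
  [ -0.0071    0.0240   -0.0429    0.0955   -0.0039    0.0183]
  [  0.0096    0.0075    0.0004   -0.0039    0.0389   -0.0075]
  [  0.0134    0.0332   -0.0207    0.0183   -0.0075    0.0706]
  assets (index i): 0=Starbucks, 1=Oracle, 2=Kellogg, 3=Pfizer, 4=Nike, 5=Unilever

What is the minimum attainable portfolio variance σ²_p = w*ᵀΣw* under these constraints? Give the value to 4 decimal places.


x=Σ⁻¹μ = [0.5298  0.5693  2.7979  0.9925  5.1466  3.5744]
y=Σ⁻¹𝟙 = [7.4515  4.3427  26.9775  20.0529  27.9231  16.3862]
a=μᵀx=2.144074  b=𝟙ᵀx=13.610535  c=𝟙ᵀy=103.133800  D=ac−b²=35.879863
λ₁=(c·0.143−b)/D = (103.133800·0.143−13.610535)/35.879863 = 0.031706
λ₂=(a−b·0.143)/D = (2.144074−13.610535·0.143)/35.879863 = 0.005512
w* = 0.031706·x + 0.005512·y:
  w_0 = 0.031706·0.5298 + 0.005512·7.4515 = 0.0579  (Starbucks)
  w_1 = 0.031706·0.5693 + 0.005512·4.3427 = 0.0420  (Oracle)
  w_2 = 0.031706·2.7979 + 0.005512·26.9775 = 0.2374  (Kellogg)
  w_3 = 0.031706·0.9925 + 0.005512·20.0529 = 0.1420  (Pfizer)
  w_4 = 0.031706·5.1466 + 0.005512·27.9231 = 0.3171  (Nike)
  w_5 = 0.031706·3.5744 + 0.005512·16.3862 = 0.2036  (Unilever)
Σw_i=1.0000  μᵀw=0.1430
σ²=wᵀΣw=λ₁·μ_p+λ₂ = 0.031706·0.143 + 0.005512 = 0.010046 ≈ 0.0100

0.0100
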